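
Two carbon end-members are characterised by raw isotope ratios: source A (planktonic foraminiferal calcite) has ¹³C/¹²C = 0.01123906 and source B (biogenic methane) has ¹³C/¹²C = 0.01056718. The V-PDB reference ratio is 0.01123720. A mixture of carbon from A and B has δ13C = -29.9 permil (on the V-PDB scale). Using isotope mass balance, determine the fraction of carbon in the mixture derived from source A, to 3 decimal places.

δ_A = (0.01123906/0.01123720 − 1)×1000 = (1.000166 − 1)×1000 = 0.166 permil
δ_B = (0.01056718/0.01123720 − 1)×1000 = (0.940375 − 1)×1000 = -59.625 permil
f_A = (δ_mix − δ_B)/(δ_A − δ_B) = (-29.9 − (-59.625))/(0.166 − (-59.625))
f_A = 29.725 / 59.791 = 0.4972

0.497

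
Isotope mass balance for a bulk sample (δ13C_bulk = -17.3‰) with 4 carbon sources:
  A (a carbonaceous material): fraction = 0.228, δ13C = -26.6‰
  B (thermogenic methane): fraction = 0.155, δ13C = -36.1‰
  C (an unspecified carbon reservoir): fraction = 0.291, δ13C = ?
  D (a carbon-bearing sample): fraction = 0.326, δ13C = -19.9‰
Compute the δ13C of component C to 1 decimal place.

Isotope mass balance: δ_bulk = Σ fᵢ·δᵢ.
-17.3 = 0.228×(-26.6) + 0.155×(-36.1) + 0.291×δ_C + 0.326×(-19.9)
0.291·δ_C = -17.3 − (-18.148) = 0.848
δ_C = 0.848 / 0.291 = 2.91‰

2.9‰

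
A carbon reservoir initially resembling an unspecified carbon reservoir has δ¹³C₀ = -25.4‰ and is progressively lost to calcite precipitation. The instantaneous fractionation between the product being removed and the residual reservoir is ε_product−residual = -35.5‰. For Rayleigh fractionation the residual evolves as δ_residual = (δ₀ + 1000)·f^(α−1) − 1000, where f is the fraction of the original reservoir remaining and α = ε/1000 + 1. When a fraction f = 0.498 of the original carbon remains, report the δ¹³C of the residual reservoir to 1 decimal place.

Rayleigh residual: δ_res = (δ₀ + 1000)·f^(α−1) − 1000
α = ε/1000 + 1 = 0.96450, so α − 1 = -0.03550
f^(α−1) = 0.498^(-0.03550) = 1.025058
δ_res = (-25.4 + 1000) × 1.025058 − 1000 = 999.021 − 1000 = -0.98‰

-1.0‰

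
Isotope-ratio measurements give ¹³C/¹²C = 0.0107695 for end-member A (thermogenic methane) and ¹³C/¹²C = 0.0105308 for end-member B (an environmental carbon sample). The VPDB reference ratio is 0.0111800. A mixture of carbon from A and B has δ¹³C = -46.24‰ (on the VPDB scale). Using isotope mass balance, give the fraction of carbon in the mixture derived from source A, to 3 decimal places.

0.554

δ_A = (0.0107695/0.0111800 − 1)×1000 = (0.963283 − 1)×1000 = -36.717‰
δ_B = (0.0105308/0.0111800 − 1)×1000 = (0.941932 − 1)×1000 = -58.068‰
f_A = (δ_mix − δ_B)/(δ_A − δ_B) = (-46.24 − (-58.068))/(-36.717 − (-58.068))
f_A = 11.828 / 21.351 = 0.5540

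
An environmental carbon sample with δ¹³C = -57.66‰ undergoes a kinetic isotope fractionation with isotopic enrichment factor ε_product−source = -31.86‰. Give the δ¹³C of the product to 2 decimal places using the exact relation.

To first order, δ_product ≈ δ_source + ε = -89.52‰.
Exactly, δ_product = (δ_source + 1000)·(ε/1000 + 1) − 1000.
δ_product = (-57.66 + 1000) × (-31.86/1000 + 1) − 1000
δ_product = -87.683‰

-87.68‰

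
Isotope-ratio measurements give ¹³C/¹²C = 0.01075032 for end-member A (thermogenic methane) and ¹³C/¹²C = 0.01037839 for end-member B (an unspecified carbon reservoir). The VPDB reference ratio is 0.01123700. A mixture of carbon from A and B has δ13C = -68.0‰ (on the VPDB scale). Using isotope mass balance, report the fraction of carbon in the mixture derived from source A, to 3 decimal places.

δ_A = (0.01075032/0.01123700 − 1)×1000 = (0.956690 − 1)×1000 = -43.310‰
δ_B = (0.01037839/0.01123700 − 1)×1000 = (0.923591 − 1)×1000 = -76.409‰
f_A = (δ_mix − δ_B)/(δ_A − δ_B) = (-68.0 − (-76.409))/(-43.310 − (-76.409))
f_A = 8.409 / 33.099 = 0.2541

0.254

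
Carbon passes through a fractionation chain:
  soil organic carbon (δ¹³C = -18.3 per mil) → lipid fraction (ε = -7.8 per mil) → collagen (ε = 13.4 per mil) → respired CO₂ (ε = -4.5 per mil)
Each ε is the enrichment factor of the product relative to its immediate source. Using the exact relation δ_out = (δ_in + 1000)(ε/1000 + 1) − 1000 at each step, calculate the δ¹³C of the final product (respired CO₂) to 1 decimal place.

step 1: δ = (-18.30 + 1000)·(-7.8/1000 + 1) − 1000 = -25.96 per mil
step 2: δ = (-25.96 + 1000)·(13.4/1000 + 1) − 1000 = -12.91 per mil
step 3: δ = (-12.91 + 1000)·(-4.5/1000 + 1) − 1000 = -17.35 per mil

-17.3 per mil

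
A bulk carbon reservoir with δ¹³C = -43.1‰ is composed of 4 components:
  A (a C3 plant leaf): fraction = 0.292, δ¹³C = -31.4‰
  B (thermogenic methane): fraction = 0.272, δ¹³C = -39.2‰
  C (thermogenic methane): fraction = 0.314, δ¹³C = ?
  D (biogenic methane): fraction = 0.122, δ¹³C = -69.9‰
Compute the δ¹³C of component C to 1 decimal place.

Isotope mass balance: δ_bulk = Σ fᵢ·δᵢ.
-43.1 = 0.292×(-31.4) + 0.272×(-39.2) + 0.314×δ_C + 0.122×(-69.9)
0.314·δ_C = -43.1 − (-28.359) = -14.741
δ_C = -14.741 / 0.314 = -46.95‰

-46.9‰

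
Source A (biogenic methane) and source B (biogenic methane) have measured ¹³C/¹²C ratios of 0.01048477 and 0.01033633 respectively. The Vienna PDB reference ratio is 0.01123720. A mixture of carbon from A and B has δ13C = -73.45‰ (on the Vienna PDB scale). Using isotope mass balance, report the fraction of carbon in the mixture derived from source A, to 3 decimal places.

0.509

δ_A = (0.01048477/0.01123720 − 1)×1000 = (0.933041 − 1)×1000 = -66.959‰
δ_B = (0.01033633/0.01123720 − 1)×1000 = (0.919831 − 1)×1000 = -80.169‰
f_A = (δ_mix − δ_B)/(δ_A − δ_B) = (-73.45 − (-80.169))/(-66.959 − (-80.169))
f_A = 6.719 / 13.210 = 0.5086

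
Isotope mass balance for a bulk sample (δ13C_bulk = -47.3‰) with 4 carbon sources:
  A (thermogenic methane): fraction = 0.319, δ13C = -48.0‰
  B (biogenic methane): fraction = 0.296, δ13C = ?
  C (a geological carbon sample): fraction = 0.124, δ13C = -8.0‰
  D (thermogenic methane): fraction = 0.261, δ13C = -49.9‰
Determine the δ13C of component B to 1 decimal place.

-60.7‰

Isotope mass balance: δ_bulk = Σ fᵢ·δᵢ.
-47.3 = 0.319×(-48.0) + 0.296×δ_B + 0.124×(-8.0) + 0.261×(-49.9)
0.296·δ_B = -47.3 − (-29.328) = -17.972
δ_B = -17.972 / 0.296 = -60.72‰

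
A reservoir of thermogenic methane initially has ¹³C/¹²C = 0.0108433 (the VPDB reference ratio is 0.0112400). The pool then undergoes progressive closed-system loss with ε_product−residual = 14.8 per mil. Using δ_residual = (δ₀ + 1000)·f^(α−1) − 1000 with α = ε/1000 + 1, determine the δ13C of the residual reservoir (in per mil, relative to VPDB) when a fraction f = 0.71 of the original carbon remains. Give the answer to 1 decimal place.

-40.2 per mil

δ₀ = (0.0108433/0.0112400 − 1)×1000 = (0.964706 − 1)×1000 = -35.294 per mil
α − 1 = ε/1000 = 0.0148
f^(α−1) = 0.71^(0.0148) = 0.994944
δ_res = (-35.294 + 1000) × 0.994944 − 1000 = 959.829 − 1000 = -40.17 per mil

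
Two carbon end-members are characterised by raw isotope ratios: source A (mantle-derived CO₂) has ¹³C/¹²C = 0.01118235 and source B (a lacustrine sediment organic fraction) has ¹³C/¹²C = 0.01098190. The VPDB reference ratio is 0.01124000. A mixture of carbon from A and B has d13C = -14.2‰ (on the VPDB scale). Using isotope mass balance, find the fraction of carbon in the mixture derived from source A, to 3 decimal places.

δ_A = (0.01118235/0.01124000 − 1)×1000 = (0.994871 − 1)×1000 = -5.129‰
δ_B = (0.01098190/0.01124000 − 1)×1000 = (0.977037 − 1)×1000 = -22.963‰
f_A = (δ_mix − δ_B)/(δ_A − δ_B) = (-14.2 − (-22.963))/(-5.129 − (-22.963))
f_A = 8.763 / 17.834 = 0.4914

0.491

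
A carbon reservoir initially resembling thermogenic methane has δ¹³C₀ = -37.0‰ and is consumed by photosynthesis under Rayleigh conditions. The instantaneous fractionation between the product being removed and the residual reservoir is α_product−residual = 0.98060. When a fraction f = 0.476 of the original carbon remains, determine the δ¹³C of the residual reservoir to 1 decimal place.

-23.0‰

Rayleigh residual: δ_res = (δ₀ + 1000)·f^(α−1) − 1000
α − 1 = -0.01940
f^(α−1) = 0.476^(-0.01940) = 1.014506
δ_res = (-37.0 + 1000) × 1.014506 − 1000 = 976.969 − 1000 = -23.03‰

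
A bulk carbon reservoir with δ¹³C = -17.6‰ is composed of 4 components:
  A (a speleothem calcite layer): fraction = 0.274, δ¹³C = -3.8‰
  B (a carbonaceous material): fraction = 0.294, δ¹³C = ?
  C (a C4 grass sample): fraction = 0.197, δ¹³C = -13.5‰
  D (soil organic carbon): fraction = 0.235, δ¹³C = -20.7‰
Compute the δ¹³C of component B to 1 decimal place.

-30.7‰

Isotope mass balance: δ_bulk = Σ fᵢ·δᵢ.
-17.6 = 0.274×(-3.8) + 0.294×δ_B + 0.197×(-13.5) + 0.235×(-20.7)
0.294·δ_B = -17.6 − (-8.565) = -9.035
δ_B = -9.035 / 0.294 = -30.73‰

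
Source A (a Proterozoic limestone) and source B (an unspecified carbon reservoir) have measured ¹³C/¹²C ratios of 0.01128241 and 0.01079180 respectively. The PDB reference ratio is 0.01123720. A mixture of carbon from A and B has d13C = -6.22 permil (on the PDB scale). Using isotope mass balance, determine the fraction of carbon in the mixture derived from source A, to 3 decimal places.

δ_A = (0.01128241/0.01123720 − 1)×1000 = (1.004023 − 1)×1000 = 4.023 permil
δ_B = (0.01079180/0.01123720 − 1)×1000 = (0.960364 − 1)×1000 = -39.636 permil
f_A = (δ_mix − δ_B)/(δ_A − δ_B) = (-6.22 − (-39.636))/(4.023 − (-39.636))
f_A = 33.416 / 43.659 = 0.7654

0.765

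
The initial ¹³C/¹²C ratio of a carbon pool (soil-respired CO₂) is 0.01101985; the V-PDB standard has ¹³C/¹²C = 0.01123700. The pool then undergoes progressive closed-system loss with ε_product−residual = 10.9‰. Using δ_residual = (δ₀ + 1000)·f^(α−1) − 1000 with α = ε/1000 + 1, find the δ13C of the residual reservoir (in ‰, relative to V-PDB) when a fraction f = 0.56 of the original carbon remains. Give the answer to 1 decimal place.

δ₀ = (0.01101985/0.01123700 − 1)×1000 = (0.980675 − 1)×1000 = -19.325‰
α − 1 = ε/1000 = 0.0109
f^(α−1) = 0.56^(0.0109) = 0.993700
δ_res = (-19.325 + 1000) × 0.993700 − 1000 = 974.497 − 1000 = -25.50‰

-25.5‰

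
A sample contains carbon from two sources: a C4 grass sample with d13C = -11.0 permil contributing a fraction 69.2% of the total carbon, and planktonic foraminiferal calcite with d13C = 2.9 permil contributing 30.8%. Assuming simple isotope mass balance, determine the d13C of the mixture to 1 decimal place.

δ_mix = f_A·δ_A + f_B·δ_B
δ_mix = 0.692 × (-11.0) + 0.308 × (2.9)
δ_mix = -7.61 + 0.89 = -6.72 permil

-6.7 permil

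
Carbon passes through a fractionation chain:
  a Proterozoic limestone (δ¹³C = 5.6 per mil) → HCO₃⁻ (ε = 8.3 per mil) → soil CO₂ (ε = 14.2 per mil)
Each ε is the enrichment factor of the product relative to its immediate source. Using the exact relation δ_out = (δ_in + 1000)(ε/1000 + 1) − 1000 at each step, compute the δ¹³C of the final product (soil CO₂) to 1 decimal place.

28.3 per mil

step 1: δ = (5.60 + 1000)·(8.3/1000 + 1) − 1000 = 13.95 per mil
step 2: δ = (13.95 + 1000)·(14.2/1000 + 1) − 1000 = 28.34 per mil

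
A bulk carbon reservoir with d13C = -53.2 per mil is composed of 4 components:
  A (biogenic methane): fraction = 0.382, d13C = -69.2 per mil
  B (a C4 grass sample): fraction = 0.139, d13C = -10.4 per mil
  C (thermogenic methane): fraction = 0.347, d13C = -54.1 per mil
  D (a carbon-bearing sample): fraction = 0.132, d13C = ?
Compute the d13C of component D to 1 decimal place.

Isotope mass balance: δ_bulk = Σ fᵢ·δᵢ.
-53.2 = 0.382×(-69.2) + 0.139×(-10.4) + 0.347×(-54.1) + 0.132×δ_D
0.132·δ_D = -53.2 − (-46.653) = -6.547
δ_D = -6.547 / 0.132 = -49.60 per mil

-49.6 per mil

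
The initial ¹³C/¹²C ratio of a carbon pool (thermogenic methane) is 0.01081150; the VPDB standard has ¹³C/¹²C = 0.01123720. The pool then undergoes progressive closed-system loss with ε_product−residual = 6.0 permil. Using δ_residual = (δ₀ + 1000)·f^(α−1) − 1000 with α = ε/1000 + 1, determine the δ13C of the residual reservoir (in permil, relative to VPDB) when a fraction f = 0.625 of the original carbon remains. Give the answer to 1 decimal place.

δ₀ = (0.01081150/0.01123720 − 1)×1000 = (0.962117 − 1)×1000 = -37.883 permil
α − 1 = ε/1000 = 0.0060
f^(α−1) = 0.625^(0.0060) = 0.997184
δ_res = (-37.883 + 1000) × 0.997184 − 1000 = 959.408 − 1000 = -40.59 permil

-40.6 permil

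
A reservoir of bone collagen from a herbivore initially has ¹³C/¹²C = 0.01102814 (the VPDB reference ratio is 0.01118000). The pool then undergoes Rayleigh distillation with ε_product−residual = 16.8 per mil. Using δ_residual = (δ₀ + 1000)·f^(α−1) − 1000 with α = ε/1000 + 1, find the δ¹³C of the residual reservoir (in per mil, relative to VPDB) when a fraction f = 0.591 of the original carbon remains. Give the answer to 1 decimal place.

-22.3 per mil

δ₀ = (0.01102814/0.01118000 − 1)×1000 = (0.986417 − 1)×1000 = -13.583 per mil
α − 1 = ε/1000 = 0.0168
f^(α−1) = 0.591^(0.0168) = 0.991203
δ_res = (-13.583 + 1000) × 0.991203 − 1000 = 977.739 − 1000 = -22.26 per mil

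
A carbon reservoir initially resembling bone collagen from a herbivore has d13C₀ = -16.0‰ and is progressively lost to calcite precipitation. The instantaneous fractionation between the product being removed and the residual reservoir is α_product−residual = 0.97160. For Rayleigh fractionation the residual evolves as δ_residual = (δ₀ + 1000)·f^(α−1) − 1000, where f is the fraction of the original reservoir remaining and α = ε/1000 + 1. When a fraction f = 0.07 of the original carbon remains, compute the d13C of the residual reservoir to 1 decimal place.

Rayleigh residual: δ_res = (δ₀ + 1000)·f^(α−1) − 1000
α − 1 = -0.02840
f^(α−1) = 0.07^(-0.02840) = 1.078448
δ_res = (-16.0 + 1000) × 1.078448 − 1000 = 1061.193 − 1000 = 61.19‰

61.2‰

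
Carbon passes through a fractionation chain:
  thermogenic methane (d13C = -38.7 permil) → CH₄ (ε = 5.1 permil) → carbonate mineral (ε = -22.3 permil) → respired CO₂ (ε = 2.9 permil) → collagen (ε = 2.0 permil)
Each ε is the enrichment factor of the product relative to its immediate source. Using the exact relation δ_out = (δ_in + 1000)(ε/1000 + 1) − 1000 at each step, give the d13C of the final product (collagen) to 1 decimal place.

-50.7 permil

step 1: δ = (-38.70 + 1000)·(5.1/1000 + 1) − 1000 = -33.80 permil
step 2: δ = (-33.80 + 1000)·(-22.3/1000 + 1) − 1000 = -55.34 permil
step 3: δ = (-55.34 + 1000)·(2.9/1000 + 1) − 1000 = -52.60 permil
step 4: δ = (-52.60 + 1000)·(2.0/1000 + 1) − 1000 = -50.71 permil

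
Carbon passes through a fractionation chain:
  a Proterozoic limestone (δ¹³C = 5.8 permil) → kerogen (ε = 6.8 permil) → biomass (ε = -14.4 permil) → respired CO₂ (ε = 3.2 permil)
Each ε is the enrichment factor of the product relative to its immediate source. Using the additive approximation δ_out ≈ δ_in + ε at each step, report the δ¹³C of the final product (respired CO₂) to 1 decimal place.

step 1: δ ≈ 5.8 + (6.8) = 12.6 permil
step 2: δ ≈ 12.6 + (-14.4) = -1.8 permil
step 3: δ ≈ -1.8 + (3.2) = 1.4 permil

1.4 permil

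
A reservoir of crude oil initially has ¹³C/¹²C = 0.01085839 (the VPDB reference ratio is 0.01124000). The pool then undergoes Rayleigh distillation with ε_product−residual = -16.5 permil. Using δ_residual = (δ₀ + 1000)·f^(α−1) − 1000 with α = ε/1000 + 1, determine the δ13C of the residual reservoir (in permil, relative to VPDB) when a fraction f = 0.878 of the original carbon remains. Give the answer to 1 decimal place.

δ₀ = (0.01085839/0.01124000 − 1)×1000 = (0.966049 − 1)×1000 = -33.951 permil
α − 1 = ε/1000 = -0.0165
f^(α−1) = 0.878^(-0.0165) = 1.002149
δ_res = (-33.951 + 1000) × 1.002149 − 1000 = 968.125 − 1000 = -31.87 permil

-31.9 permil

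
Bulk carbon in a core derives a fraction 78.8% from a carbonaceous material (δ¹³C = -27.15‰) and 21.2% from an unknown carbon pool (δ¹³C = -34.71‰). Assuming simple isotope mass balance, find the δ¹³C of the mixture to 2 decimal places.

-28.75‰

δ_mix = f_A·δ_A + f_B·δ_B
δ_mix = 0.788 × (-27.15) + 0.212 × (-34.71)
δ_mix = -21.394 + -7.359 = -28.753‰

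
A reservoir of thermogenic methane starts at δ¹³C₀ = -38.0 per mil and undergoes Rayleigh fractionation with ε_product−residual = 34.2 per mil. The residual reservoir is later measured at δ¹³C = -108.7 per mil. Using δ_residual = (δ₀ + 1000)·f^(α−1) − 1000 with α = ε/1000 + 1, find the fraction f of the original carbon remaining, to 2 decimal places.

0.11

α − 1 = ε/1000 = 0.0342
(δ_res + 1000)/(δ₀ + 1000) = (-108.7 + 1000)/(-38.0 + 1000) = 891.3/962.0 = 0.926507
f = 0.926507^(1/0.0342) = exp(ln(0.926507)/0.0342) = exp(-0.07633/0.0342)
f = exp(-2.2320) = 0.1073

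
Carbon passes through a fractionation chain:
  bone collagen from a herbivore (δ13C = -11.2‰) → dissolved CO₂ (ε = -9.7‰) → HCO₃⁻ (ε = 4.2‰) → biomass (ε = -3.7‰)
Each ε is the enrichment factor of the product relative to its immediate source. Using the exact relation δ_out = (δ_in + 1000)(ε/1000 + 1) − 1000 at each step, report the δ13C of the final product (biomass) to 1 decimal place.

step 1: δ = (-11.20 + 1000)·(-9.7/1000 + 1) − 1000 = -20.79‰
step 2: δ = (-20.79 + 1000)·(4.2/1000 + 1) − 1000 = -16.68‰
step 3: δ = (-16.68 + 1000)·(-3.7/1000 + 1) − 1000 = -20.32‰

-20.3‰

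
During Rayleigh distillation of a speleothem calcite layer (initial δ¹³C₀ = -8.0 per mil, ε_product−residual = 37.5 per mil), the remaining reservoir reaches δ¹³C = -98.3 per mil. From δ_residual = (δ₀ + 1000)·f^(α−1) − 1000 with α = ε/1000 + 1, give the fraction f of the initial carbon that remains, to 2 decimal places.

0.08

α − 1 = ε/1000 = 0.0375
(δ_res + 1000)/(δ₀ + 1000) = (-98.3 + 1000)/(-8.0 + 1000) = 901.7/992.0 = 0.908972
f = 0.908972^(1/0.0375) = exp(ln(0.908972)/0.0375) = exp(-0.09544/0.0375)
f = exp(-2.5451) = 0.0785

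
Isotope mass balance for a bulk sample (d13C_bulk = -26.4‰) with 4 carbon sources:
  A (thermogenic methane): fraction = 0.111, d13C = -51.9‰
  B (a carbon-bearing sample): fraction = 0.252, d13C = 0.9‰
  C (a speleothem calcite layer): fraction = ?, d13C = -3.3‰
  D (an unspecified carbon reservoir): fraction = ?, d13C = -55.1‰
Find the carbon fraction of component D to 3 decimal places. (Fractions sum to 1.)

Let f_D and f_C be the unknown fractions; fractions sum to 1 so f_D + f_C = 0.637.
Mass balance: Σ fᵢ·δᵢ = δ_bulk ⇒ f_D·(-55.1) + f_C·(-3.3) = -26.4 − (-5.534) = -20.866
Substitute f_C = 0.637 − f_D:
f_D·(-55.1 − -3.3) = -20.866 − 0.637×(-3.3) = -18.764
f_D = -18.764 / -51.8 = 0.3622

0.362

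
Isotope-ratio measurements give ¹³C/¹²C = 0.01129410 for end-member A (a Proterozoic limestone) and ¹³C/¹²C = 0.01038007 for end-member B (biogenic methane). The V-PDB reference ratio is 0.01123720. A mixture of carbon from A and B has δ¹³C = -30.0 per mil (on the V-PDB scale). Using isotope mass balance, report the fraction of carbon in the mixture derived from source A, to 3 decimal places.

0.569

δ_A = (0.01129410/0.01123720 − 1)×1000 = (1.005064 − 1)×1000 = 5.064 per mil
δ_B = (0.01038007/0.01123720 − 1)×1000 = (0.923724 − 1)×1000 = -76.276 per mil
f_A = (δ_mix − δ_B)/(δ_A − δ_B) = (-30.0 − (-76.276))/(5.064 − (-76.276))
f_A = 46.276 / 81.340 = 0.5689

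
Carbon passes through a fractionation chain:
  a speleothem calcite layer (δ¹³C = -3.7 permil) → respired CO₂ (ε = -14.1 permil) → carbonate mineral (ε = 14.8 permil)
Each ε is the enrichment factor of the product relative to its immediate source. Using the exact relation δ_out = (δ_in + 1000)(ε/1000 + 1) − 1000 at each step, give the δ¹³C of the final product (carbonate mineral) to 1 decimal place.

-3.2 permil

step 1: δ = (-3.70 + 1000)·(-14.1/1000 + 1) − 1000 = -17.75 permil
step 2: δ = (-17.75 + 1000)·(14.8/1000 + 1) − 1000 = -3.21 permil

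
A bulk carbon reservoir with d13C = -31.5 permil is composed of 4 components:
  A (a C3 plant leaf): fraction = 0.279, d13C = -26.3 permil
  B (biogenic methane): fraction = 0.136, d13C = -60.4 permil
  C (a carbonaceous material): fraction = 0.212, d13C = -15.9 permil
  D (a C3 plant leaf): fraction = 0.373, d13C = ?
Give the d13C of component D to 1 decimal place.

Isotope mass balance: δ_bulk = Σ fᵢ·δᵢ.
-31.5 = 0.279×(-26.3) + 0.136×(-60.4) + 0.212×(-15.9) + 0.373×δ_D
0.373·δ_D = -31.5 − (-18.923) = -12.577
δ_D = -12.577 / 0.373 = -33.72 permil

-33.7 permil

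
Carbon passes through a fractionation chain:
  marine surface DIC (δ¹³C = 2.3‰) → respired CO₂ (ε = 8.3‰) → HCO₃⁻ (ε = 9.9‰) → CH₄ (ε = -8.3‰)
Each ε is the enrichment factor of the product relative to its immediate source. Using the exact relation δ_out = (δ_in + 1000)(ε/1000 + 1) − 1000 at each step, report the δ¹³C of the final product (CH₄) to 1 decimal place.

12.2‰

step 1: δ = (2.30 + 1000)·(8.3/1000 + 1) − 1000 = 10.62‰
step 2: δ = (10.62 + 1000)·(9.9/1000 + 1) − 1000 = 20.62‰
step 3: δ = (20.62 + 1000)·(-8.3/1000 + 1) − 1000 = 12.15‰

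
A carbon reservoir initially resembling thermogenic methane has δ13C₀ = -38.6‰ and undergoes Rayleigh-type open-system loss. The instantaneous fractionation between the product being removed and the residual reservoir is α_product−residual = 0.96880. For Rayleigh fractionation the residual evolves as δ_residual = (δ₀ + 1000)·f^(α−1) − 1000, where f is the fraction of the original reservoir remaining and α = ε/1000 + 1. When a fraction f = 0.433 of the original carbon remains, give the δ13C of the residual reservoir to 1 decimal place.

Rayleigh residual: δ_res = (δ₀ + 1000)·f^(α−1) − 1000
α − 1 = -0.03120
f^(α−1) = 0.433^(-0.03120) = 1.026459
δ_res = (-38.6 + 1000) × 1.026459 − 1000 = 986.838 − 1000 = -13.16‰

-13.2‰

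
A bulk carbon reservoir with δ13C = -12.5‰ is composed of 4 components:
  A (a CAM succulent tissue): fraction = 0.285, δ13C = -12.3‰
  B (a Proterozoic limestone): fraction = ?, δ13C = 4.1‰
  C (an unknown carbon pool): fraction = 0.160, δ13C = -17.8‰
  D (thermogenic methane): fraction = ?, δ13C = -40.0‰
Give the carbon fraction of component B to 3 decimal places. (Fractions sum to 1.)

Let f_B and f_D be the unknown fractions; fractions sum to 1 so f_B + f_D = 0.555.
Mass balance: Σ fᵢ·δᵢ = δ_bulk ⇒ f_B·(4.1) + f_D·(-40.0) = -12.5 − (-6.354) = -6.146
Substitute f_D = 0.555 − f_B:
f_B·(4.1 − -40.0) = -6.146 − 0.555×(-40.0) = 16.054
f_B = 16.054 / 44.1 = 0.3640

0.364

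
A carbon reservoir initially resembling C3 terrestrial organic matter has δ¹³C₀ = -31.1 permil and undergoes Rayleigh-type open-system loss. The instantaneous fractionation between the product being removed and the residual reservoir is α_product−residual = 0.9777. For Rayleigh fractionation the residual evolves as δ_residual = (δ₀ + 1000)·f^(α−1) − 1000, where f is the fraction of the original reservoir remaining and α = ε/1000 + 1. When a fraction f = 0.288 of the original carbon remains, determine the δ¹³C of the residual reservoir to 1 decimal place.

Rayleigh residual: δ_res = (δ₀ + 1000)·f^(α−1) − 1000
α − 1 = -0.02230
f^(α−1) = 0.288^(-0.02230) = 1.028148
δ_res = (-31.1 + 1000) × 1.028148 − 1000 = 996.172 − 1000 = -3.83 permil

-3.8 permil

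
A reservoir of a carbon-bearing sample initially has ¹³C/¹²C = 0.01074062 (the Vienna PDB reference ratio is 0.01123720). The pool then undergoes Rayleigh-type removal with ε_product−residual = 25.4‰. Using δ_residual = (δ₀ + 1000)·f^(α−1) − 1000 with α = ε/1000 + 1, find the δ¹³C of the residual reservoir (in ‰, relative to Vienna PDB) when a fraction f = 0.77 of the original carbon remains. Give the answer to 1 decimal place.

-50.5‰

δ₀ = (0.01074062/0.01123720 − 1)×1000 = (0.955809 − 1)×1000 = -44.191‰
α − 1 = ε/1000 = 0.0254
f^(α−1) = 0.77^(0.0254) = 0.993383
δ_res = (-44.191 + 1000) × 0.993383 − 1000 = 949.485 − 1000 = -50.52‰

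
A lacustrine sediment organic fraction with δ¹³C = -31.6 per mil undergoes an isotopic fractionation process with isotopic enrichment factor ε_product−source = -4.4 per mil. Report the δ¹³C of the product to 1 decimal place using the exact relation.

Exactly, δ_product = (δ_source + 1000)·(ε/1000 + 1) − 1000.
δ_product = (-31.6 + 1000) × (-4.4/1000 + 1) − 1000
δ_product = -35.86 per mil

-35.9 per mil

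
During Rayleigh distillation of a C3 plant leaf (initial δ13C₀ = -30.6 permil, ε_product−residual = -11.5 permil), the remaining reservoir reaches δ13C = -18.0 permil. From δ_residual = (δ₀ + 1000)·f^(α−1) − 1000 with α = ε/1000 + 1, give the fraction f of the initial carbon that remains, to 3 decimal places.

0.325

α − 1 = ε/1000 = -0.0115
(δ_res + 1000)/(δ₀ + 1000) = (-18.0 + 1000)/(-30.6 + 1000) = 982.0/969.4 = 1.012998
f = 1.012998^(1/-0.0115) = exp(ln(1.012998)/-0.0115) = exp(0.01291/-0.0115)
f = exp(-1.1230) = 0.3253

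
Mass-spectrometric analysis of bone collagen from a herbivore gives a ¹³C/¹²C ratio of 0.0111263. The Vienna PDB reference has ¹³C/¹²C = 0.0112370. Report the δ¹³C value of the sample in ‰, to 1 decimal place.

-9.9‰

δ¹³C = (R_sample / R_standard − 1) × 1000
R_sample / R_standard = 0.0111263 / 0.0112370 = 0.990149
δ¹³C = (0.990149 − 1) × 1000 = -9.85‰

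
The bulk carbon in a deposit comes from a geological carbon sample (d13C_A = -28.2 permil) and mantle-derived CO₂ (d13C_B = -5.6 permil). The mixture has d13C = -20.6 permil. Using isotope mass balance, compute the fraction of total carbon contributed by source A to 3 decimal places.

0.664

δ_mix = f_A·δ_A + (1 − f_A)·δ_B  ⇒  f_A = (δ_mix − δ_B)/(δ_A − δ_B)
f_A = (-20.6 − (-5.6)) / (-28.2 − (-5.6))
f_A = -15.0 / -22.6 = 0.6637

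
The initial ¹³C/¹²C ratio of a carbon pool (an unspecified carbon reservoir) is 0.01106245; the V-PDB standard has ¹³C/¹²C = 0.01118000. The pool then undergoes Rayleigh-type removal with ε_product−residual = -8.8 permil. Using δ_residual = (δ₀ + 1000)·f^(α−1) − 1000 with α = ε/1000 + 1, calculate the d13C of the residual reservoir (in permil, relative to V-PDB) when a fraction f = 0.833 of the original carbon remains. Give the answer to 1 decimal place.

δ₀ = (0.01106245/0.01118000 − 1)×1000 = (0.989486 − 1)×1000 = -10.514 permil
α − 1 = ε/1000 = -0.0088
f^(α−1) = 0.833^(-0.0088) = 1.001609
δ_res = (-10.514 + 1000) × 1.001609 − 1000 = 991.078 − 1000 = -8.92 permil

-8.9 permil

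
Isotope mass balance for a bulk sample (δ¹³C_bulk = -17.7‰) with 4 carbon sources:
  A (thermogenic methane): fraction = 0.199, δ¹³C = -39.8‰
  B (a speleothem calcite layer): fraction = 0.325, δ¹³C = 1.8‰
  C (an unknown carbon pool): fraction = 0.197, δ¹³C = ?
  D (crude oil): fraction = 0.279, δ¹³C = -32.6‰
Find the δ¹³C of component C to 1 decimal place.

Isotope mass balance: δ_bulk = Σ fᵢ·δᵢ.
-17.7 = 0.199×(-39.8) + 0.325×(1.8) + 0.197×δ_C + 0.279×(-32.6)
0.197·δ_C = -17.7 − (-16.431) = -1.269
δ_C = -1.269 / 0.197 = -6.44‰

-6.4‰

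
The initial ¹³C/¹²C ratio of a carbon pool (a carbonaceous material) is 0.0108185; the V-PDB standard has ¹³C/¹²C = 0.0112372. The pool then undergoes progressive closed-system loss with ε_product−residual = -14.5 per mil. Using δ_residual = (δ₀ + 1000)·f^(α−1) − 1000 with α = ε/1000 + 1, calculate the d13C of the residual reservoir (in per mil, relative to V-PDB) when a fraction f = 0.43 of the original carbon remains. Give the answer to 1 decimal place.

δ₀ = (0.0108185/0.0112372 − 1)×1000 = (0.962740 − 1)×1000 = -37.260 per mil
α − 1 = ε/1000 = -0.0145
f^(α−1) = 0.43^(-0.0145) = 1.012313
δ_res = (-37.260 + 1000) × 1.012313 − 1000 = 974.594 − 1000 = -25.41 per mil

-25.4 per mil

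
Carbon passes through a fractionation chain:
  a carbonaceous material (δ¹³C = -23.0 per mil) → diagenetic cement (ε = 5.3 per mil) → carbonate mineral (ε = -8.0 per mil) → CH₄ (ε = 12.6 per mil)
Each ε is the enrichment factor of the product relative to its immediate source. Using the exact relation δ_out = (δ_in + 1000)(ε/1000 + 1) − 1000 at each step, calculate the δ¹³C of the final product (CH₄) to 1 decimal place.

-13.4 per mil

step 1: δ = (-23.00 + 1000)·(5.3/1000 + 1) − 1000 = -17.82 per mil
step 2: δ = (-17.82 + 1000)·(-8.0/1000 + 1) − 1000 = -25.68 per mil
step 3: δ = (-25.68 + 1000)·(12.6/1000 + 1) − 1000 = -13.40 per mil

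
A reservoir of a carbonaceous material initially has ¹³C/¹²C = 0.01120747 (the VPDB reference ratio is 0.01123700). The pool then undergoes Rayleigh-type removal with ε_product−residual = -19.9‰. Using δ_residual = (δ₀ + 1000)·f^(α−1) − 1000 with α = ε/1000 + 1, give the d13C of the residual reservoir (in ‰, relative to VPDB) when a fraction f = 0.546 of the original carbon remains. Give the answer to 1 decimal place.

9.5‰

δ₀ = (0.01120747/0.01123700 − 1)×1000 = (0.997372 − 1)×1000 = -2.628‰
α − 1 = ε/1000 = -0.0199
f^(α−1) = 0.546^(-0.0199) = 1.012115
δ_res = (-2.628 + 1000) × 1.012115 − 1000 = 1009.455 − 1000 = 9.46‰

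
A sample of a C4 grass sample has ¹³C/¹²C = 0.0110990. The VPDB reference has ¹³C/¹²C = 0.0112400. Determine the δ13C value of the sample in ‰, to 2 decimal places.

-12.54‰

δ13C = (R_sample / R_standard − 1) × 1000
R_sample / R_standard = 0.0110990 / 0.0112400 = 0.987456
δ13C = (0.987456 − 1) × 1000 = -12.544‰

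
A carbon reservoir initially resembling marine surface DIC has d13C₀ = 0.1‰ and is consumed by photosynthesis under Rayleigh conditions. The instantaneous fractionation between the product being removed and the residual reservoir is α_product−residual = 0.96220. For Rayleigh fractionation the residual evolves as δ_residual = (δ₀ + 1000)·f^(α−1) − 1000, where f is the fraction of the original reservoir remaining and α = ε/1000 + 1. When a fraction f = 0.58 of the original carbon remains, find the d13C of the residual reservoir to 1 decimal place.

Rayleigh residual: δ_res = (δ₀ + 1000)·f^(α−1) − 1000
α − 1 = -0.03780
f^(α−1) = 0.58^(-0.03780) = 1.020804
δ_res = (0.1 + 1000) × 1.020804 − 1000 = 1020.906 − 1000 = 20.91‰

20.9‰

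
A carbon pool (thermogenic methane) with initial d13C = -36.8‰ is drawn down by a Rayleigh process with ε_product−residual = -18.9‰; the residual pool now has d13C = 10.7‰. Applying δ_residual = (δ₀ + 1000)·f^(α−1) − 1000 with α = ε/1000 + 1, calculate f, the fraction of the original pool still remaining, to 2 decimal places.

α − 1 = ε/1000 = -0.0189
(δ_res + 1000)/(δ₀ + 1000) = (10.7 + 1000)/(-36.8 + 1000) = 1010.7/963.2 = 1.049315
f = 1.049315^(1/-0.0189) = exp(ln(1.049315)/-0.0189) = exp(0.04814/-0.0189)
f = exp(-2.5470) = 0.0783

0.08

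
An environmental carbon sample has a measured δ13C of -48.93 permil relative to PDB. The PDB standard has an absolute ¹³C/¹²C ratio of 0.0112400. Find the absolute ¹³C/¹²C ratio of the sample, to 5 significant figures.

R_sample = R_standard × (δ13C/1000 + 1)
R_sample = 0.0112400 × (-48.93/1000 + 1) = 0.0112400 × 0.951070
R_sample = 0.0106900

0.010690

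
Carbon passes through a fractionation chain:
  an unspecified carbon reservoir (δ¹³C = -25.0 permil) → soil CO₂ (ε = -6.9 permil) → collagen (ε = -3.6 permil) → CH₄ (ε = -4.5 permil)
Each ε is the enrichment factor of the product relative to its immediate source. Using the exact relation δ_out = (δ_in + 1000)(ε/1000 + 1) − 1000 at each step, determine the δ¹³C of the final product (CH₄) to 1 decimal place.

step 1: δ = (-25.00 + 1000)·(-6.9/1000 + 1) − 1000 = -31.73 permil
step 2: δ = (-31.73 + 1000)·(-3.6/1000 + 1) − 1000 = -35.21 permil
step 3: δ = (-35.21 + 1000)·(-4.5/1000 + 1) − 1000 = -39.55 permil

-39.6 permil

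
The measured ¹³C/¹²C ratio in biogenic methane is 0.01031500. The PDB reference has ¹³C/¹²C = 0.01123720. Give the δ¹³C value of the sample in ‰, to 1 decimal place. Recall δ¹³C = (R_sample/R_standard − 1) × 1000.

-82.1‰

δ¹³C = (R_sample / R_standard − 1) × 1000
R_sample / R_standard = 0.01031500 / 0.01123720 = 0.917933
δ¹³C = (0.917933 − 1) × 1000 = -82.07‰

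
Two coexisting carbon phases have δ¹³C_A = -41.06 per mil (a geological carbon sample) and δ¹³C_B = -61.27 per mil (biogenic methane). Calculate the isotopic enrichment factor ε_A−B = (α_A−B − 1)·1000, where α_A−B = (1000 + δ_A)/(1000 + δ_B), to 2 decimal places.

α_A−B = (1000 + -41.06) / (1000 + -61.27) = 958.94 / 938.73 = 1.021529
ε_A−B = (1.021529 − 1) × 1000 = 21.529 per mil
(The approximation ε ≈ δ_A − δ_B would give 20.21 per mil.)

21.53 per mil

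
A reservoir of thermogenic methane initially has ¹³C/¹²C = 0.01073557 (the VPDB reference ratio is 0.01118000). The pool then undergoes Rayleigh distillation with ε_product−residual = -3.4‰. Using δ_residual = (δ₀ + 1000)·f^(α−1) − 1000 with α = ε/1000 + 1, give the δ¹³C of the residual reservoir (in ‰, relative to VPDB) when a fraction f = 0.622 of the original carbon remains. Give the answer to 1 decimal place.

-38.2‰

δ₀ = (0.01073557/0.01118000 − 1)×1000 = (0.960248 − 1)×1000 = -39.752‰
α − 1 = ε/1000 = -0.0034
f^(α−1) = 0.622^(-0.0034) = 1.001616
δ_res = (-39.752 + 1000) × 1.001616 − 1000 = 961.799 − 1000 = -38.20‰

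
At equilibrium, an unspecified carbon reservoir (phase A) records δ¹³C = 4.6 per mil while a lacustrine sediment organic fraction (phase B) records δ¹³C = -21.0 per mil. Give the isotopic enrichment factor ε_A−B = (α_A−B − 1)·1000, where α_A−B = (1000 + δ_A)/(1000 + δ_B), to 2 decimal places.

α_A−B = (1000 + 4.6) / (1000 + -21.0) = 1004.6 / 979.0 = 1.026149
ε_A−B = (1.026149 − 1) × 1000 = 26.149 per mil
(The approximation ε ≈ δ_A − δ_B would give 25.6 per mil.)

26.15 per mil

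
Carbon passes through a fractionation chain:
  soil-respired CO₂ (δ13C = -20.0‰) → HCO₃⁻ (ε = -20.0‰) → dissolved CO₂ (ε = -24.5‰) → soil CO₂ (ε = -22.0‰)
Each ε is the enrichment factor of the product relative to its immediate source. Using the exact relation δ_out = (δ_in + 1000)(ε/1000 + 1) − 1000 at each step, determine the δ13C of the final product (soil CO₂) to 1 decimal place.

-83.7‰

step 1: δ = (-20.00 + 1000)·(-20.0/1000 + 1) − 1000 = -39.60‰
step 2: δ = (-39.60 + 1000)·(-24.5/1000 + 1) − 1000 = -63.13‰
step 3: δ = (-63.13 + 1000)·(-22.0/1000 + 1) − 1000 = -83.74‰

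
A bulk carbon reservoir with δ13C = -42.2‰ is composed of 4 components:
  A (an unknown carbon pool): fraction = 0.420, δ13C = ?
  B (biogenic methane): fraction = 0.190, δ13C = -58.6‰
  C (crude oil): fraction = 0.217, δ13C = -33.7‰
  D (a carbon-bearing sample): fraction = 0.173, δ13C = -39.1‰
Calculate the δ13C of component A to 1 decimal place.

Isotope mass balance: δ_bulk = Σ fᵢ·δᵢ.
-42.2 = 0.420×δ_A + 0.190×(-58.6) + 0.217×(-33.7) + 0.173×(-39.1)
0.420·δ_A = -42.2 − (-25.211) = -16.989
δ_A = -16.989 / 0.420 = -40.45‰

-40.4‰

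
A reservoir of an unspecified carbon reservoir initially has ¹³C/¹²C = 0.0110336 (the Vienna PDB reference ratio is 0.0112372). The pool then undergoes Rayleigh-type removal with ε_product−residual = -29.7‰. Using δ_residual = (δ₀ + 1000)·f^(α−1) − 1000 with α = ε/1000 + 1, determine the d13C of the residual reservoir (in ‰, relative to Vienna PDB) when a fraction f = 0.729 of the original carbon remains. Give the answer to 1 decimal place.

-8.9‰

δ₀ = (0.0110336/0.0112372 − 1)×1000 = (0.981882 − 1)×1000 = -18.118‰
α − 1 = ε/1000 = -0.0297
f^(α−1) = 0.729^(-0.0297) = 1.009432
δ_res = (-18.118 + 1000) × 1.009432 − 1000 = 991.143 − 1000 = -8.86‰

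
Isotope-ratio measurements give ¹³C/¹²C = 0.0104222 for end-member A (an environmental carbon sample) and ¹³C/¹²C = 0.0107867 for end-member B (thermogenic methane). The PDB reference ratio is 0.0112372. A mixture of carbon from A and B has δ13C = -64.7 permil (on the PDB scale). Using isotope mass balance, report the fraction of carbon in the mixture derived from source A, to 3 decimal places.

δ_A = (0.0104222/0.0112372 − 1)×1000 = (0.927473 − 1)×1000 = -72.527 permil
δ_B = (0.0107867/0.0112372 − 1)×1000 = (0.959910 − 1)×1000 = -40.090 permil
f_A = (δ_mix − δ_B)/(δ_A − δ_B) = (-64.7 − (-40.090))/(-72.527 − (-40.090))
f_A = -24.610 / -32.437 = 0.7587

0.759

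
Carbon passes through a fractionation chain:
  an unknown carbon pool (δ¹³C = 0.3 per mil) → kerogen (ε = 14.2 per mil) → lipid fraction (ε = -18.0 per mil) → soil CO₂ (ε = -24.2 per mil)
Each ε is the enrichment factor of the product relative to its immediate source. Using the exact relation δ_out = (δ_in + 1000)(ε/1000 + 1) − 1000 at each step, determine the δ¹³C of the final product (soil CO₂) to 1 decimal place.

step 1: δ = (0.30 + 1000)·(14.2/1000 + 1) − 1000 = 14.50 per mil
step 2: δ = (14.50 + 1000)·(-18.0/1000 + 1) − 1000 = -3.76 per mil
step 3: δ = (-3.76 + 1000)·(-24.2/1000 + 1) − 1000 = -27.87 per mil

-27.9 per mil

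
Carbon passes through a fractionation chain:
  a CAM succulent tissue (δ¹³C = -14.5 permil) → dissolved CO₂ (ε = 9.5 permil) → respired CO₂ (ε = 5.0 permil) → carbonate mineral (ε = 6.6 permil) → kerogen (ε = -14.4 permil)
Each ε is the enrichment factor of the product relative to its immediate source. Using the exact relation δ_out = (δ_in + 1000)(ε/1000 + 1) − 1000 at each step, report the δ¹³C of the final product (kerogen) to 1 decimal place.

-8.1 permil

step 1: δ = (-14.50 + 1000)·(9.5/1000 + 1) − 1000 = -5.14 permil
step 2: δ = (-5.14 + 1000)·(5.0/1000 + 1) − 1000 = -0.16 permil
step 3: δ = (-0.16 + 1000)·(6.6/1000 + 1) − 1000 = 6.44 permil
step 4: δ = (6.44 + 1000)·(-14.4/1000 + 1) − 1000 = -8.06 permil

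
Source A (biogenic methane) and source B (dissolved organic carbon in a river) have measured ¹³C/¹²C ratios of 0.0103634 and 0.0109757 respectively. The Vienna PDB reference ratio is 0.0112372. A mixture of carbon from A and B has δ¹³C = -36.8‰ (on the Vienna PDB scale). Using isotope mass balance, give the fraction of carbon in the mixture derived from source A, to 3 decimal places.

δ_A = (0.0103634/0.0112372 − 1)×1000 = (0.922240 − 1)×1000 = -77.760‰
δ_B = (0.0109757/0.0112372 − 1)×1000 = (0.976729 − 1)×1000 = -23.271‰
f_A = (δ_mix − δ_B)/(δ_A − δ_B) = (-36.8 − (-23.271))/(-77.760 − (-23.271))
f_A = -13.529 / -54.489 = 0.2483

0.248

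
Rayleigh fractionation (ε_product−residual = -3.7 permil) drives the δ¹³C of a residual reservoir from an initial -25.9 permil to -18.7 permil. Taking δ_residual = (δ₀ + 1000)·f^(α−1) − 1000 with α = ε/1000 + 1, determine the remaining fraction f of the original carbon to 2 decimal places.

α − 1 = ε/1000 = -0.0037
(δ_res + 1000)/(δ₀ + 1000) = (-18.7 + 1000)/(-25.9 + 1000) = 981.3/974.1 = 1.007391
f = 1.007391^(1/-0.0037) = exp(ln(1.007391)/-0.0037) = exp(0.00736/-0.0037)
f = exp(-1.9903) = 0.1366

0.14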